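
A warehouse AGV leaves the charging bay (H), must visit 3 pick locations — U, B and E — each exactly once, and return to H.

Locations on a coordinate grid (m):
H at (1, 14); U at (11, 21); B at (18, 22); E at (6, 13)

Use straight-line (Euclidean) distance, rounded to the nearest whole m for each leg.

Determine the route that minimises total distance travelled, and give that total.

39 m — the shortest possible round trip.

There are 3 distinct closed tours to check (reversals are equivalent).
H-U-B-E-H: 12+7+15+5 = 39
H-U-E-B-H: 12+9+15+19 = 55
H-B-U-E-H: 19+7+9+5 = 40
The minimum is 39.
One optimal route: H → U → B → E → H (or its reverse).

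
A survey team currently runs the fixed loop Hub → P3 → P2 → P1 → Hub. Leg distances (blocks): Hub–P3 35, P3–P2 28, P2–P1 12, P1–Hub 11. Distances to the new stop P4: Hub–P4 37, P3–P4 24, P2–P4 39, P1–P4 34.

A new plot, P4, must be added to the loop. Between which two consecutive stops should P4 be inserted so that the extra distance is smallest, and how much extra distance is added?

Minimum extra distance: 26 blocks, inserting P4 between Hub and P3.

Insertion cost between consecutive stops i–j is d(i,P4) + d(P4,j) − d(i,j):
  between Hub and P3: 37 + 24 − 35 = 26
  between P3 and P2: 24 + 39 − 28 = 35
  between P2 and P1: 39 + 34 − 12 = 61
  between P1 and Hub: 34 + 37 − 11 = 60
Cheapest insertion is between Hub and P3, adding 26.
New total = 86 + 26 = 112.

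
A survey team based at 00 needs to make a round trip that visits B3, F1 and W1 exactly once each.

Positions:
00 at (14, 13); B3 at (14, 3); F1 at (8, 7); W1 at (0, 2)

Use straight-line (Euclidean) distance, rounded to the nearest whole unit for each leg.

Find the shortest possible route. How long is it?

With 3 stops there are 3!/2 = 3 distinct round trips (a route and its reverse cost the same).
00 - B3 - F1 - W1 - 00: 10+7+9+18 = 44
00 - B3 - W1 - F1 - 00: 10+14+9+8 = 41
00 - F1 - B3 - W1 - 00: 8+7+14+18 = 47
The minimum is 41.
One optimal route: 00 → B3 → W1 → F1 → 00 (or its reverse).

Shortest round trip = 41.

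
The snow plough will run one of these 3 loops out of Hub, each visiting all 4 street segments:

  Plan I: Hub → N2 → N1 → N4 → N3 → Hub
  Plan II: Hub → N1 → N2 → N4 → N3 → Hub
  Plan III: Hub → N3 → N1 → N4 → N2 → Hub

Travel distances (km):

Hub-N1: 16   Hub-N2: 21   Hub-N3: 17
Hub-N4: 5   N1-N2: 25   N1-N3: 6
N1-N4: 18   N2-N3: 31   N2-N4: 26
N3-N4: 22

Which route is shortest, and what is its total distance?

Shortest is Plan III, total 88 km.

Plan I: 21 + 25 + 18 + 22 + 17 = 103
Plan II: 16 + 25 + 26 + 22 + 17 = 106
Plan III: 17 + 6 + 18 + 26 + 21 = 88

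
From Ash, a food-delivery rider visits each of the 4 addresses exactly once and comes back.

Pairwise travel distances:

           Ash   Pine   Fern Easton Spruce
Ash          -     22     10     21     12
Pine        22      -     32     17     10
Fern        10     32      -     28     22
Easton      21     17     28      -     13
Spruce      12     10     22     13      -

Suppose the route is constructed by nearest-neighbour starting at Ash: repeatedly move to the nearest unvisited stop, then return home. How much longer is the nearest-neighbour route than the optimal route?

Ash: Fern=10, Spruce=12, Easton=21, Pine=22 ⇒ Fern
Fern: Spruce=22, Easton=28, Pine=32 ⇒ Spruce
Spruce: Pine=10, Easton=13 ⇒ Pine
Pine: Easton=17 ⇒ Easton
NN route Ash → Fern → Spruce → Pine → Easton → Ash costs 80.
Optimal: Ash → Fern → Easton → Pine → Spruce → Ash costs 77 (by enumerating all 12 distinct tours).
Excess = 80 − 77 = 3.

Excess over optimum: 3.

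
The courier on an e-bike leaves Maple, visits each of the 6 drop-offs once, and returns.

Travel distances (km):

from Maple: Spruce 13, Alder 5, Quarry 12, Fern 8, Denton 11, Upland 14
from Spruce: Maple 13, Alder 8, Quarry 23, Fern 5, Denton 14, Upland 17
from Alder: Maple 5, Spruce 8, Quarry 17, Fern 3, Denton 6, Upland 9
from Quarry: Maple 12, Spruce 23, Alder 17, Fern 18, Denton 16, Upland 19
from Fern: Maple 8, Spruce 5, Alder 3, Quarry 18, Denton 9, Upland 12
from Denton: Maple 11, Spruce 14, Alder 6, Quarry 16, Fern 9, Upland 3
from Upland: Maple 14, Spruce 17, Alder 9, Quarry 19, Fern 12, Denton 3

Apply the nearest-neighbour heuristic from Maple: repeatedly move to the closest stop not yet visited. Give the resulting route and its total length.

Maple → [Alder:5 / Fern:8 / Denton:11 / Quarry:12 / Spruce:13 / Upland:14] → Alder (5)
Alder → [Fern:3 / Denton:6 / Spruce:8 / Upland:9 / Quarry:17] → Fern (3)
Fern → [Spruce:5 / Denton:9 / Upland:12 / Quarry:18] → Spruce (5)
Spruce → [Denton:14 / Upland:17 / Quarry:23] → Denton (14)
Denton → [Upland:3 / Quarry:16] → Upland (3)
Upland → [Quarry:19] → Quarry (19)
Return Quarry→Maple: 12.
Total = 5 + 3 + 5 + 14 + 3 + 19 + 12 = 61.

Total distance 61 km via the nearest-neighbour route Maple → Alder → Fern → Spruce → Denton → Upland → Quarry → Maple.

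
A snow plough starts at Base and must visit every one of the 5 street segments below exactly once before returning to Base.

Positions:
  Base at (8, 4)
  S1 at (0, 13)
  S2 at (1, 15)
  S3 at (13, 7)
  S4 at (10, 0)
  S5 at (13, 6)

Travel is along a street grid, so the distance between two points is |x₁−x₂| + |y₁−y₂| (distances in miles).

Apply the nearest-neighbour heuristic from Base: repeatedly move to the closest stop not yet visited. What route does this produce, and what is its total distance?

56 miles along Base → S4 → S5 → S3 → S1 → S2 → Base.

From Base: distances to unvisited — S4=6, S5=7, S3=8, S1=17, S2=18. Nearest is S4 (6).
From S4: distances to unvisited — S5=9, S3=10, S1=23, S2=24. Nearest is S5 (9).
From S5: distances to unvisited — S3=1, S1=20, S2=21. Nearest is S3 (1).
From S3: distances to unvisited — S1=19, S2=20. Nearest is S1 (19).
From S1: distances to unvisited — S2=3. Nearest is S2 (3).
Return S2→Base: 18.
Total = 6 + 9 + 1 + 19 + 3 + 18 = 56.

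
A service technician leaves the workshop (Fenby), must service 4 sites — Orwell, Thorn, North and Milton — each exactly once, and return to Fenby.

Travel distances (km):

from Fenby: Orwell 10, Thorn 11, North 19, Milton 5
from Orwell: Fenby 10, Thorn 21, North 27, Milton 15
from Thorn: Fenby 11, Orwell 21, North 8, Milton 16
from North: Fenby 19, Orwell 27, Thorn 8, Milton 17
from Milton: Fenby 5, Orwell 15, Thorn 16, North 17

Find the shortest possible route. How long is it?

Minimum total distance: 61 km.

With 4 stops there are 4!/2 = 12 distinct round trips (a route and its reverse cost the same).
Fenby→Orwell→Thorn→North→Milton→Fenby: 10+21+8+17+5 = 61
Fenby→Orwell→Thorn→Milton→North→Fenby: 10+21+16+17+19 = 83
Fenby→Orwell→North→Thorn→Milton→Fenby: 10+27+8+16+5 = 66
Fenby→Orwell→North→Milton→Thorn→Fenby: 10+27+17+16+11 = 81
Fenby→Orwell→Milton→Thorn→North→Fenby: 10+15+16+8+19 = 68
Fenby→Orwell→Milton→North→Thorn→Fenby: 10+15+17+8+11 = 61
Fenby→Thorn→Orwell→North→Milton→Fenby: 11+21+27+17+5 = 81
Fenby→Thorn→Orwell→Milton→North→Fenby: 11+21+15+17+19 = 83
Fenby→Thorn→North→Orwell→Milton→Fenby: 11+8+27+15+5 = 66
Fenby→Thorn→Milton→Orwell→North→Fenby: 11+16+15+27+19 = 88
Fenby→North→Orwell→Thorn→Milton→Fenby: 19+27+21+16+5 = 88
Fenby→North→Thorn→Orwell→Milton→Fenby: 19+8+21+15+5 = 68
The minimum is 61.
One optimal route: Fenby → Orwell → Thorn → North → Milton → Fenby (or its reverse).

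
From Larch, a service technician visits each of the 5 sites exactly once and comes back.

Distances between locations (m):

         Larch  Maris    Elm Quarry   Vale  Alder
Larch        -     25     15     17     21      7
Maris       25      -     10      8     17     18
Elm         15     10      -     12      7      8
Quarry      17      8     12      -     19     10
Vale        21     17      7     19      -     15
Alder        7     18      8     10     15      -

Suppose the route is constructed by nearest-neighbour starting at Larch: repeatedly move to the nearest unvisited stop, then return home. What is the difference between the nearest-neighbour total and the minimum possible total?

From Larch: Alder=7, Elm=15, Quarry=17, Vale=21, Maris=25 → choose Alder (7).
From Alder: Elm=8, Quarry=10, Vale=15, Maris=18 → choose Elm (8).
From Elm: Vale=7, Maris=10, Quarry=12 → choose Vale (7).
From Vale: Maris=17, Quarry=19 → choose Maris (17).
From Maris: Quarry=8 → choose Quarry (8).
NN route Larch → Alder → Elm → Vale → Maris → Quarry → Larch costs 64.
Optimal: Larch → Vale → Elm → Maris → Quarry → Alder → Larch costs 63 (by enumerating all 60 distinct tours).
Excess = 64 − 63 = 1.

Excess over optimum: 1 m.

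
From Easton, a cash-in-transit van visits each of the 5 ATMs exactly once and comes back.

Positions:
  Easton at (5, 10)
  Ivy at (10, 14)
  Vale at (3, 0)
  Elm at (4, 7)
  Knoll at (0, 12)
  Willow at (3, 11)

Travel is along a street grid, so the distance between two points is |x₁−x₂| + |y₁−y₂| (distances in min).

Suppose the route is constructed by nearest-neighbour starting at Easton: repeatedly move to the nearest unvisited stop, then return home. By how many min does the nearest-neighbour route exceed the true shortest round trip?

From Easton: Willow=3, Elm=4, Knoll=7, Ivy=9, Vale=12 → choose Willow (3).
From Willow: Knoll=4, Elm=5, Ivy=10, Vale=11 → choose Knoll (4).
From Knoll: Elm=9, Ivy=12, Vale=15 → choose Elm (9).
From Elm: Vale=8, Ivy=13 → choose Vale (8).
From Vale: Ivy=21 → choose Ivy (21).
NN route Easton → Willow → Knoll → Elm → Vale → Ivy → Easton costs 54.
Optimal: Easton → Ivy → Knoll → Willow → Vale → Elm → Easton costs 48 (by enumerating all 60 distinct tours).
Excess = 54 − 48 = 6.

6 min longer than the optimal tour.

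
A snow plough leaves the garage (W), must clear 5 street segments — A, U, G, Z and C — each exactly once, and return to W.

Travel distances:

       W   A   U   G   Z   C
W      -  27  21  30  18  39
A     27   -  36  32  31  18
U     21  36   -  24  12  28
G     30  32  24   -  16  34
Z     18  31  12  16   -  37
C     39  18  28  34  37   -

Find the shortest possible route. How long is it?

Minimum total distance: 128.

With 5 stops there are 5!/2 = 60 distinct round trips (a route and its reverse cost the same).
W→A→U→G→Z→C→W: 27+36+24+16+37+39 = 179
W→A→U→G→C→Z→W: 27+36+24+34+37+18 = 176
W→A→U→Z→G→C→W: 27+36+12+16+34+39 = 164
W→A→U→Z→C→G→W: 27+36+12+37+34+30 = 176
W→A→U→C→G→Z→W: 27+36+28+34+16+18 = 159
W→A→U→C→Z→G→W: 27+36+28+37+16+30 = 174
W→A→G→U→Z→C→W: 27+32+24+12+37+39 = 171
W→A→G→U→C→Z→W: 27+32+24+28+37+18 = 166
W→A→G→Z→U→C→W: 27+32+16+12+28+39 = 154
W→A→G→Z→C→U→W: 27+32+16+37+28+21 = 161
W→A→G→C→U→Z→W: 27+32+34+28+12+18 = 151
W→A→G→C→Z→U→W: 27+32+34+37+12+21 = 163
W→A→Z→U→G→C→W: 27+31+12+24+34+39 = 167
W→A→Z→U→C→G→W: 27+31+12+28+34+30 = 162
… (46 more)
W→A→C→G→Z→U→W: 27+18+34+16+12+21 = 128  ← best
The minimum is 128.
One optimal route: W → A → C → G → Z → U → W (or its reverse).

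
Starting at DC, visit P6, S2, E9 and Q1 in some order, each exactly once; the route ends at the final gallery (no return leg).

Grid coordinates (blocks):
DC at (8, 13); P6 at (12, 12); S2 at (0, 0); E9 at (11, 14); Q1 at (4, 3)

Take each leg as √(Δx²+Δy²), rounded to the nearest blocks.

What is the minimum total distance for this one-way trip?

There are 4! = 24 possible orderings.
DC→P6→S2→E9→Q1: 4+17+18+13 = 52
DC→P6→S2→Q1→E9: 4+17+5+13 = 39
DC→P6→E9→S2→Q1: 4+2+18+5 = 29
DC→P6→E9→Q1→S2: 4+2+13+5 = 24
DC→P6→Q1→S2→E9: 4+12+5+18 = 39
DC→P6→Q1→E9→S2: 4+12+13+18 = 47
DC→S2→P6→E9→Q1: 15+17+2+13 = 47
DC→S2→P6→Q1→E9: 15+17+12+13 = 57
DC→S2→E9→P6→Q1: 15+18+2+12 = 47
DC→S2→E9→Q1→P6: 15+18+13+12 = 58
DC→S2→Q1→P6→E9: 15+5+12+2 = 34
DC→S2→Q1→E9→P6: 15+5+13+2 = 35
DC→E9→P6→S2→Q1: 3+2+17+5 = 27
DC→E9→P6→Q1→S2: 3+2+12+5 = 22
… (10 more)
The minimum is 22.
One shortest path: DC → E9 → P6 → Q1 → S2.

Shortest open route: 22 blocks.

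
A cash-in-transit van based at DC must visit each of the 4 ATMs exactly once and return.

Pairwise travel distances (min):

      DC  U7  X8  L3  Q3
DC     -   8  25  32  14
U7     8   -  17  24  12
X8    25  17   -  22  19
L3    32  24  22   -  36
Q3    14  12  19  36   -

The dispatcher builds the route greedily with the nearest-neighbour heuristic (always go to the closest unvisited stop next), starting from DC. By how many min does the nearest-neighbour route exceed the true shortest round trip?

DC: U7=8, Q3=14, X8=25, L3=32 ⇒ U7
U7: Q3=12, X8=17, L3=24 ⇒ Q3
Q3: X8=19, L3=36 ⇒ X8
X8: L3=22 ⇒ L3
NN route DC → U7 → Q3 → X8 → L3 → DC costs 93.
Optimal: DC → U7 → L3 → X8 → Q3 → DC costs 87 (by enumerating all 12 distinct tours).
Excess = 93 − 87 = 6.

6 min longer than the optimal tour.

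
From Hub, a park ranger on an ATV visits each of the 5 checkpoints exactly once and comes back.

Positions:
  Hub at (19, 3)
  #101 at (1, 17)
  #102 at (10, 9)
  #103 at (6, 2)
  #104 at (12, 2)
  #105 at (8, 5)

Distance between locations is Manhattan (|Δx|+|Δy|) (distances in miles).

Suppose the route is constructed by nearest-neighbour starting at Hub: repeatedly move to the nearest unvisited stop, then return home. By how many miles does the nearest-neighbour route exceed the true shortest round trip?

Hub: #104=8, #105=13, #103=14, #102=15, #101=32 ⇒ #104
#104: #103=6, #105=7, #102=9, #101=26 ⇒ #103
#103: #105=5, #102=11, #101=20 ⇒ #105
#105: #102=6, #101=19 ⇒ #102
#102: #101=17 ⇒ #101
NN route Hub → #104 → #103 → #105 → #102 → #101 → Hub costs 74.
Optimal: Hub → #102 → #101 → #105 → #103 → #104 → Hub costs 70 (by enumerating all 60 distinct tours).
Excess = 74 − 70 = 4.

4 miles longer than the optimal tour.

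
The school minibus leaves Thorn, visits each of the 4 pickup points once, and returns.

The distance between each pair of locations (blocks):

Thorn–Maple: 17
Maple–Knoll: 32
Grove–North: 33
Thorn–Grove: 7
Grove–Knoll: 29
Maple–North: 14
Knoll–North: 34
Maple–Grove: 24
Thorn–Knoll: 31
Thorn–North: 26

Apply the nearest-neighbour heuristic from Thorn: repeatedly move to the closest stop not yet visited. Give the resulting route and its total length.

Total distance 110 blocks via the nearest-neighbour route Thorn → Grove → Maple → North → Knoll → Thorn.

From Thorn: distances to unvisited — Grove=7, Maple=17, North=26, Knoll=31. Nearest is Grove (7).
From Grove: distances to unvisited — Maple=24, Knoll=29, North=33. Nearest is Maple (24).
From Maple: distances to unvisited — North=14, Knoll=32. Nearest is North (14).
From North: distances to unvisited — Knoll=34. Nearest is Knoll (34).
Return Knoll→Thorn: 31.
Total = 7 + 24 + 14 + 34 + 31 = 110.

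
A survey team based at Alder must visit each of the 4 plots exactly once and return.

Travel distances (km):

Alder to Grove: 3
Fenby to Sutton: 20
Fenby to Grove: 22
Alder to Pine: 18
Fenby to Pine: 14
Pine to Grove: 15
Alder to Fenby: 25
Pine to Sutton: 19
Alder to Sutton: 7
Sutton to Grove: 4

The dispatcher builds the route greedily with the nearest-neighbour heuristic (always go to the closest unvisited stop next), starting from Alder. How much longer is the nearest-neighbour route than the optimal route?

6 km longer than the optimal tour.

Alder: Grove=3, Sutton=7, Pine=18, Fenby=25 ⇒ Grove
Grove: Sutton=4, Pine=15, Fenby=22 ⇒ Sutton
Sutton: Pine=19, Fenby=20 ⇒ Pine
Pine: Fenby=14 ⇒ Fenby
NN route Alder → Grove → Sutton → Pine → Fenby → Alder costs 65.
Optimal: Alder → Pine → Fenby → Sutton → Grove → Alder costs 59 (by enumerating all 12 distinct tours).
Excess = 65 − 59 = 6.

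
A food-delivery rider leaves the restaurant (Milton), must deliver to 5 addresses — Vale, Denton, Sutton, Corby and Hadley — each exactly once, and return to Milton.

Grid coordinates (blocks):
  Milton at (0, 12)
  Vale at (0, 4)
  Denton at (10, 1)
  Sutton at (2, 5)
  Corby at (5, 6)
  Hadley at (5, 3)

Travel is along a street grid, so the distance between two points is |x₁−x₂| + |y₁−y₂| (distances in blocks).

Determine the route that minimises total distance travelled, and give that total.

With 5 stops there are 5!/2 = 60 distinct round trips (a route and its reverse cost the same).
Milton-Vale-Denton-Sutton-Corby-Hadley-Milton: 8+13+12+4+3+14 = 54
Milton-Vale-Denton-Sutton-Hadley-Corby-Milton: 8+13+12+5+3+11 = 52
Milton-Vale-Denton-Corby-Sutton-Hadley-Milton: 8+13+10+4+5+14 = 54
Milton-Vale-Denton-Corby-Hadley-Sutton-Milton: 8+13+10+3+5+9 = 48
Milton-Vale-Denton-Hadley-Sutton-Corby-Milton: 8+13+7+5+4+11 = 48
Milton-Vale-Denton-Hadley-Corby-Sutton-Milton: 8+13+7+3+4+9 = 44
Milton-Vale-Sutton-Denton-Corby-Hadley-Milton: 8+3+12+10+3+14 = 50
Milton-Vale-Sutton-Denton-Hadley-Corby-Milton: 8+3+12+7+3+11 = 44
Milton-Vale-Sutton-Corby-Denton-Hadley-Milton: 8+3+4+10+7+14 = 46
Milton-Vale-Sutton-Corby-Hadley-Denton-Milton: 8+3+4+3+7+21 = 46
Milton-Vale-Sutton-Hadley-Denton-Corby-Milton: 8+3+5+7+10+11 = 44
Milton-Vale-Sutton-Hadley-Corby-Denton-Milton: 8+3+5+3+10+21 = 50
Milton-Vale-Corby-Denton-Sutton-Hadley-Milton: 8+7+10+12+5+14 = 56
Milton-Vale-Corby-Denton-Hadley-Sutton-Milton: 8+7+10+7+5+9 = 46
… (46 more)
The minimum is 44.
One optimal route: Milton → Vale → Denton → Hadley → Corby → Sutton → Milton (or its reverse).

Shortest round trip = 44 blocks.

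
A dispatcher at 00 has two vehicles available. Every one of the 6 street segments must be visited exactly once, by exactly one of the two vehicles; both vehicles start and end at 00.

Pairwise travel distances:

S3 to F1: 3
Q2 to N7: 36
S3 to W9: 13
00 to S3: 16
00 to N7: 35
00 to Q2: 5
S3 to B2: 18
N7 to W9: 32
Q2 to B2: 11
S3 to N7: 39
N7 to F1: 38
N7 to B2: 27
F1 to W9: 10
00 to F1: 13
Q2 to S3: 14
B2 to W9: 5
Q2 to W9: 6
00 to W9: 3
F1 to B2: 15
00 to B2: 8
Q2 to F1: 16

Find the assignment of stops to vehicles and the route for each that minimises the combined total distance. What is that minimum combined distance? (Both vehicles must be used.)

100 — the smallest possible combined total.

Check every non-empty split of the stops between the two vehicles; for each half take its own optimal tour:
  {Q2} + {S3, N7, F1, B2, W9}: 10 + 90 = 100
  {S3} + {Q2, N7, F1, B2, W9}: 32 + 94 = 126
  {Q2, S3} + {N7, F1, B2, W9}: 35 + 86 = 121
  {N7} + {Q2, S3, F1, B2, W9}: 70 + 45 = 115
  {Q2, N7} + {S3, F1, B2, W9}: 76 + 42 = 118
  {S3, N7} + {Q2, F1, B2, W9}: 90 + 44 = 134
  … (31 splits in total)
Best: vehicle 1 00 → Q2 → 00 = 10; vehicle 2 00 → F1 → S3 → N7 → B2 → W9 → 00 = 90; combined 100.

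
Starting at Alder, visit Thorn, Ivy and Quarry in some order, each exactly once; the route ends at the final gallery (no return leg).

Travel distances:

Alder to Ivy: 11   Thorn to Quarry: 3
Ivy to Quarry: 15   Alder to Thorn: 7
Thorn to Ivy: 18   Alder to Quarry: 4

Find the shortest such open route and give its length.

There are 3! = 6 possible orderings.
Alder → Thorn → Ivy → Quarry: 7+18+15 = 40
Alder → Thorn → Quarry → Ivy: 7+3+15 = 25
Alder → Ivy → Thorn → Quarry: 11+18+3 = 32
Alder → Ivy → Quarry → Thorn: 11+15+3 = 29
Alder → Quarry → Thorn → Ivy: 4+3+18 = 25
Alder → Quarry → Ivy → Thorn: 4+15+18 = 37
The minimum is 25.
One shortest path: Alder → Thorn → Quarry → Ivy.

Shortest open route: 25.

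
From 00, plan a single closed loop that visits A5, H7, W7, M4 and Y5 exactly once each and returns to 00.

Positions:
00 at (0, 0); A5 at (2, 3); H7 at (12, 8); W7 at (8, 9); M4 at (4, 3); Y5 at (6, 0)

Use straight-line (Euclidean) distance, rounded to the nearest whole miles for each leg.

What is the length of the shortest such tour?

Minimum total distance: 33 miles.

With 5 stops there are 5!/2 = 60 distinct round trips (a route and its reverse cost the same).
00 - A5 - H7 - W7 - M4 - Y5 - 00: 4+11+4+7+4+6 = 36
00 - A5 - H7 - W7 - Y5 - M4 - 00: 4+11+4+9+4+5 = 37
00 - A5 - H7 - M4 - W7 - Y5 - 00: 4+11+9+7+9+6 = 46
00 - A5 - H7 - M4 - Y5 - W7 - 00: 4+11+9+4+9+12 = 49
00 - A5 - H7 - Y5 - W7 - M4 - 00: 4+11+10+9+7+5 = 46
00 - A5 - H7 - Y5 - M4 - W7 - 00: 4+11+10+4+7+12 = 48
00 - A5 - W7 - H7 - M4 - Y5 - 00: 4+8+4+9+4+6 = 35
00 - A5 - W7 - H7 - Y5 - M4 - 00: 4+8+4+10+4+5 = 35
00 - A5 - W7 - M4 - H7 - Y5 - 00: 4+8+7+9+10+6 = 44
00 - A5 - W7 - M4 - Y5 - H7 - 00: 4+8+7+4+10+14 = 47
00 - A5 - W7 - Y5 - H7 - M4 - 00: 4+8+9+10+9+5 = 45
00 - A5 - W7 - Y5 - M4 - H7 - 00: 4+8+9+4+9+14 = 48
00 - A5 - M4 - H7 - W7 - Y5 - 00: 4+2+9+4+9+6 = 34
00 - A5 - M4 - H7 - Y5 - W7 - 00: 4+2+9+10+9+12 = 46
… (46 more)
00 - A5 - M4 - W7 - H7 - Y5 - 00: 4+2+7+4+10+6 = 33  ← best
The minimum is 33.
One optimal route: 00 → A5 → M4 → W7 → H7 → Y5 → 00 (or its reverse).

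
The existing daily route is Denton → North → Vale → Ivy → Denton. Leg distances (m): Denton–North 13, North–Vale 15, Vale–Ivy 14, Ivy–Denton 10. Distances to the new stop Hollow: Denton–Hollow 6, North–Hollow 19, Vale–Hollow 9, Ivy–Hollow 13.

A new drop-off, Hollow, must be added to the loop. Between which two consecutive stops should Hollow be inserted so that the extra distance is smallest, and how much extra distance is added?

Adding 8 m by placing Hollow on the Vale–Ivy leg.

Insertion cost between consecutive stops i–j is d(i,Hollow) + d(Hollow,j) − d(i,j):
  between Denton and North: 6 + 19 − 13 = 12
  between North and Vale: 19 + 9 − 15 = 13
  between Vale and Ivy: 9 + 13 − 14 = 8
  between Ivy and Denton: 13 + 6 − 10 = 9
Cheapest insertion is between Vale and Ivy, adding 8.
New total = 52 + 8 = 60.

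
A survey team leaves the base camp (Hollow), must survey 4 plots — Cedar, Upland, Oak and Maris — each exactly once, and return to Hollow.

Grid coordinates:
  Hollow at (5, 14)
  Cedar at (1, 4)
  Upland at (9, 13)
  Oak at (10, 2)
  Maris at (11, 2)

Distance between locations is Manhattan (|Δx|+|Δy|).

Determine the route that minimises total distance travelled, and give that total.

Hollow - Cedar - Upland - Oak - Maris - Hollow: 14+17+12+1+18 = 62
Hollow - Cedar - Upland - Maris - Oak - Hollow: 14+17+13+1+17 = 62
Hollow - Cedar - Oak - Upland - Maris - Hollow: 14+11+12+13+18 = 68
Hollow - Cedar - Oak - Maris - Upland - Hollow: 14+11+1+13+5 = 44
Hollow - Cedar - Maris - Upland - Oak - Hollow: 14+12+13+12+17 = 68
Hollow - Cedar - Maris - Oak - Upland - Hollow: 14+12+1+12+5 = 44
Hollow - Upland - Cedar - Oak - Maris - Hollow: 5+17+11+1+18 = 52
Hollow - Upland - Cedar - Maris - Oak - Hollow: 5+17+12+1+17 = 52
Hollow - Upland - Oak - Cedar - Maris - Hollow: 5+12+11+12+18 = 58
Hollow - Upland - Maris - Cedar - Oak - Hollow: 5+13+12+11+17 = 58
Hollow - Oak - Cedar - Upland - Maris - Hollow: 17+11+17+13+18 = 76
Hollow - Oak - Upland - Cedar - Maris - Hollow: 17+12+17+12+18 = 76
The minimum is 44.
One optimal route: Hollow → Cedar → Oak → Maris → Upland → Hollow (or its reverse).

Minimum total distance: 44.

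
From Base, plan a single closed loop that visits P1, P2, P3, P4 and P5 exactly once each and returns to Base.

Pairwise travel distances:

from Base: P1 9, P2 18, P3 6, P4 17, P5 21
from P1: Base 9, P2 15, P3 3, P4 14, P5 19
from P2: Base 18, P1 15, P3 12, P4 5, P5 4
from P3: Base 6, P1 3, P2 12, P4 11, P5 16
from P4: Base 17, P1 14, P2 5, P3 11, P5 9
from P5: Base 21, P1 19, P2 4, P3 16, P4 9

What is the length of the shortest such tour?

Shortest round trip = 53.

There are 60 distinct closed tours to check (reversals are equivalent).
Base → P1 → P2 → P3 → P4 → P5 → Base: 9+15+12+11+9+21 = 77
Base → P1 → P2 → P3 → P5 → P4 → Base: 9+15+12+16+9+17 = 78
Base → P1 → P2 → P4 → P3 → P5 → Base: 9+15+5+11+16+21 = 77
Base → P1 → P2 → P4 → P5 → P3 → Base: 9+15+5+9+16+6 = 60
Base → P1 → P2 → P5 → P3 → P4 → Base: 9+15+4+16+11+17 = 72
Base → P1 → P2 → P5 → P4 → P3 → Base: 9+15+4+9+11+6 = 54
Base → P1 → P3 → P2 → P4 → P5 → Base: 9+3+12+5+9+21 = 59
Base → P1 → P3 → P2 → P5 → P4 → Base: 9+3+12+4+9+17 = 54
Base → P1 → P3 → P4 → P2 → P5 → Base: 9+3+11+5+4+21 = 53
Base → P1 → P3 → P4 → P5 → P2 → Base: 9+3+11+9+4+18 = 54
Base → P1 → P3 → P5 → P2 → P4 → Base: 9+3+16+4+5+17 = 54
Base → P1 → P3 → P5 → P4 → P2 → Base: 9+3+16+9+5+18 = 60
Base → P1 → P4 → P2 → P3 → P5 → Base: 9+14+5+12+16+21 = 77
Base → P1 → P4 → P2 → P5 → P3 → Base: 9+14+5+4+16+6 = 54
… (46 more)
The minimum is 53.
One optimal route: Base → P1 → P3 → P4 → P2 → P5 → Base (or its reverse).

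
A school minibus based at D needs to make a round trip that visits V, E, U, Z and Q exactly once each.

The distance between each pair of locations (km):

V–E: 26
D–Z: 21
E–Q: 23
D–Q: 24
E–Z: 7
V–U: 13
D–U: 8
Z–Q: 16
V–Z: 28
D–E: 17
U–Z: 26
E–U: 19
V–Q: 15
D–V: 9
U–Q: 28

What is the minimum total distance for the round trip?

With 5 stops there are 5!/2 = 60 distinct round trips (a route and its reverse cost the same).
D→V→E→U→Z→Q→D: 9+26+19+26+16+24 = 120
D→V→E→U→Q→Z→D: 9+26+19+28+16+21 = 119
D→V→E→Z→U→Q→D: 9+26+7+26+28+24 = 120
D→V→E→Z→Q→U→D: 9+26+7+16+28+8 = 94
D→V→E→Q→U→Z→D: 9+26+23+28+26+21 = 133
D→V→E→Q→Z→U→D: 9+26+23+16+26+8 = 108
D→V→U→E→Z→Q→D: 9+13+19+7+16+24 = 88
D→V→U→E→Q→Z→D: 9+13+19+23+16+21 = 101
D→V→U→Z→E→Q→D: 9+13+26+7+23+24 = 102
D→V→U→Z→Q→E→D: 9+13+26+16+23+17 = 104
D→V→U→Q→E→Z→D: 9+13+28+23+7+21 = 101
D→V→U→Q→Z→E→D: 9+13+28+16+7+17 = 90
D→V→Z→E→U→Q→D: 9+28+7+19+28+24 = 115
D→V→Z→E→Q→U→D: 9+28+7+23+28+8 = 103
… (46 more)
D→V→Q→Z→E→U→D: 9+15+16+7+19+8 = 74  ← best
The minimum is 74.
One optimal route: D → V → Q → Z → E → U → D (or its reverse).

74 km — the shortest possible round trip.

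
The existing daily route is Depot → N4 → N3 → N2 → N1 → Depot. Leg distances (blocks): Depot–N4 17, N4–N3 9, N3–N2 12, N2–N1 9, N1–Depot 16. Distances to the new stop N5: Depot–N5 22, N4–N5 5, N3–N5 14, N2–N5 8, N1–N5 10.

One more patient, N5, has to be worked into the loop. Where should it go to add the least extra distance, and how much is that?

Adding 9 blocks by placing N5 on the N2–N1 leg.

Insertion cost between consecutive stops i–j is d(i,N5) + d(N5,j) − d(i,j):
  between Depot and N4: 22 + 5 − 17 = 10
  between N4 and N3: 5 + 14 − 9 = 10
  between N3 and N2: 14 + 8 − 12 = 10
  between N2 and N1: 8 + 10 − 9 = 9
  between N1 and Depot: 10 + 22 − 16 = 16
Cheapest insertion is between N2 and N1, adding 9.
New total = 63 + 9 = 72.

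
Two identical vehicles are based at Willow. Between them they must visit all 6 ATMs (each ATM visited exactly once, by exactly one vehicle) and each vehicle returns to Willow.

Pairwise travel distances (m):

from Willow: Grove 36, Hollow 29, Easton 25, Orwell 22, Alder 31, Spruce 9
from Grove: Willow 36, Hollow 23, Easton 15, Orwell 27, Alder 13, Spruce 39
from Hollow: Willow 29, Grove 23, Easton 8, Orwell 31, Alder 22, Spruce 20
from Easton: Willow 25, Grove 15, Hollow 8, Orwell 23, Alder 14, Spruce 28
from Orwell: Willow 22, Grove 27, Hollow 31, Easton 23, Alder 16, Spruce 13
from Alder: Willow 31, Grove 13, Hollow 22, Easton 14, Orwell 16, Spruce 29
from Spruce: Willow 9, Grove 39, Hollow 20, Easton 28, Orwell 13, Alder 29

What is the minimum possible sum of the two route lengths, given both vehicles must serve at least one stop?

Check every non-empty split of the stops between the two vehicles; for each half take its own optimal tour:
  {Grove} + {Hollow, Easton, Orwell, Alder, Spruce}: 72 + 89 = 161
  {Hollow} + {Grove, Easton, Orwell, Alder, Spruce}: 58 + 91 = 149
  {Grove, Hollow} + {Easton, Orwell, Alder, Spruce}: 88 + 77 = 165
  {Easton} + {Grove, Hollow, Orwell, Alder, Spruce}: 50 + 103 = 153
  {Grove, Easton} + {Hollow, Orwell, Alder, Spruce}: 76 + 89 = 165
  {Hollow, Easton} + {Grove, Orwell, Alder, Spruce}: 62 + 87 = 149
  … (31 splits in total)
  {Grove, Hollow, Easton, Orwell, Alder} + {Spruce}: 103 + 18 = 121  ← best
Best: vehicle 1 Willow → Hollow → Easton → Grove → Alder → Orwell → Willow = 103; vehicle 2 Willow → Spruce → Willow = 18; combined 121.

Minimum combined distance: 121 m.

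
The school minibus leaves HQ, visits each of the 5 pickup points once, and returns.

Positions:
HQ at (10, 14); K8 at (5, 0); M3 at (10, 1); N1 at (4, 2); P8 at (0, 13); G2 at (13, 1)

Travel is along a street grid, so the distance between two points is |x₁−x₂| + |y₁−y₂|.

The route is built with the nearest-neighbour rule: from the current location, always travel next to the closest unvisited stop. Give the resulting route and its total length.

At HQ the remaining stops are P8 11, M3 13, G2 16, N1 18, K8 19; go to P8.
At P8 the remaining stops are N1 15, K8 18, M3 22, G2 25; go to N1.
At N1 the remaining stops are K8 3, M3 7, G2 10; go to K8.
At K8 the remaining stops are M3 6, G2 9; go to M3.
At M3 the remaining stops are G2 3; go to G2.
Return G2→HQ: 16.
Total = 11 + 15 + 3 + 6 + 3 + 16 = 54.

Total distance 54 via the nearest-neighbour route HQ → P8 → N1 → K8 → M3 → G2 → HQ.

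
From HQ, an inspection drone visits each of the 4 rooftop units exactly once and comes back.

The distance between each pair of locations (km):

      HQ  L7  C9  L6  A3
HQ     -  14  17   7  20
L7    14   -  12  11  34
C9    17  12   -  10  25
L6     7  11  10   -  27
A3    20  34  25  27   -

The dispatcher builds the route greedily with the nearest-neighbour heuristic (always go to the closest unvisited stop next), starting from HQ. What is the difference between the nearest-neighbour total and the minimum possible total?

The nearest-neighbour route is 8 km longer than optimal.

From HQ: L6=7, L7=14, C9=17, A3=20 → choose L6 (7).
From L6: C9=10, L7=11, A3=27 → choose C9 (10).
From C9: L7=12, A3=25 → choose L7 (12).
From L7: A3=34 → choose A3 (34).
NN route HQ → L6 → C9 → L7 → A3 → HQ costs 83.
Optimal: HQ → L6 → L7 → C9 → A3 → HQ costs 75 (by enumerating all 12 distinct tours).
Excess = 83 − 75 = 8.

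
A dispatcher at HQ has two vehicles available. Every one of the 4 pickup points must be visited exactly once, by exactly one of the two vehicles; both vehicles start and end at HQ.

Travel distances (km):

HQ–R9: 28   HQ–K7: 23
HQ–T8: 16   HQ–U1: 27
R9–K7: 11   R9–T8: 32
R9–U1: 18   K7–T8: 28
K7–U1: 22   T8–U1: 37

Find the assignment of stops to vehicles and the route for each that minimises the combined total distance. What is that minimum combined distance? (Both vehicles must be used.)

111 km — the smallest possible combined total.

Try each way of splitting the stops between the two vehicles (each non-empty) and, for each split, find the best tour for each vehicle:
  {R9} + {K7, T8, U1}: 56 + 93 = 149
  {K7} + {R9, T8, U1}: 46 + 93 = 139
  {R9, K7} + {T8, U1}: 62 + 80 = 142
  {T8} + {R9, K7, U1}: 32 + 79 = 111
  {R9, T8} + {K7, U1}: 76 + 72 = 148
  {K7, T8} + {R9, U1}: 67 + 73 = 140
  … (7 splits in total)
Best: vehicle 1 HQ → T8 → HQ = 32; vehicle 2 HQ → K7 → R9 → U1 → HQ = 79; combined 111.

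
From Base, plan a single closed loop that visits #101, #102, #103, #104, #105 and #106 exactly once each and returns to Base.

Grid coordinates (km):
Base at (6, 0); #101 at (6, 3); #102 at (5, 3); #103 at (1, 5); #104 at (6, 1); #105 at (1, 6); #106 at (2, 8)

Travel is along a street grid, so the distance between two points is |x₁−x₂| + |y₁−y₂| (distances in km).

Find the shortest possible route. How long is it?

Base → #101 → #102 → #103 → #104 → #105 → #106 → Base: 3+1+6+9+10+3+12 = 44
Base → #101 → #102 → #103 → #104 → #106 → #105 → Base: 3+1+6+9+11+3+11 = 44
Base → #101 → #102 → #103 → #105 → #104 → #106 → Base: 3+1+6+1+10+11+12 = 44
Base → #101 → #102 → #103 → #105 → #106 → #104 → Base: 3+1+6+1+3+11+1 = 26
Base → #101 → #102 → #103 → #106 → #104 → #105 → Base: 3+1+6+4+11+10+11 = 46
Base → #101 → #102 → #103 → #106 → #105 → #104 → Base: 3+1+6+4+3+10+1 = 28
Base → #101 → #102 → #104 → #103 → #105 → #106 → Base: 3+1+3+9+1+3+12 = 32
Base → #101 → #102 → #104 → #103 → #106 → #105 → Base: 3+1+3+9+4+3+11 = 34
… (352 more)
The minimum is 26.
One optimal route: Base → #101 → #102 → #103 → #105 → #106 → #104 → Base (or its reverse).

Minimum total distance: 26 km.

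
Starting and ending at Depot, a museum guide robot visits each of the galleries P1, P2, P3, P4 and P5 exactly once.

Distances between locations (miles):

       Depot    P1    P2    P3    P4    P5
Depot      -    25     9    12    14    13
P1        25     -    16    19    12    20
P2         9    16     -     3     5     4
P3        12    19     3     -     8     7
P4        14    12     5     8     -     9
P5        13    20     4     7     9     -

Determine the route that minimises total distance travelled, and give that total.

There are 60 distinct closed tours to check (reversals are equivalent).
Depot - P1 - P2 - P3 - P4 - P5 - Depot: 25+16+3+8+9+13 = 74
Depot - P1 - P2 - P3 - P5 - P4 - Depot: 25+16+3+7+9+14 = 74
Depot - P1 - P2 - P4 - P3 - P5 - Depot: 25+16+5+8+7+13 = 74
Depot - P1 - P2 - P4 - P5 - P3 - Depot: 25+16+5+9+7+12 = 74
Depot - P1 - P2 - P5 - P3 - P4 - Depot: 25+16+4+7+8+14 = 74
Depot - P1 - P2 - P5 - P4 - P3 - Depot: 25+16+4+9+8+12 = 74
Depot - P1 - P3 - P2 - P4 - P5 - Depot: 25+19+3+5+9+13 = 74
Depot - P1 - P3 - P2 - P5 - P4 - Depot: 25+19+3+4+9+14 = 74
Depot - P1 - P3 - P4 - P2 - P5 - Depot: 25+19+8+5+4+13 = 74
Depot - P1 - P3 - P4 - P5 - P2 - Depot: 25+19+8+9+4+9 = 74
Depot - P1 - P3 - P5 - P2 - P4 - Depot: 25+19+7+4+5+14 = 74
Depot - P1 - P3 - P5 - P4 - P2 - Depot: 25+19+7+9+5+9 = 74
Depot - P1 - P4 - P2 - P3 - P5 - Depot: 25+12+5+3+7+13 = 65
Depot - P1 - P4 - P2 - P5 - P3 - Depot: 25+12+5+4+7+12 = 65
… (46 more)
The minimum is 65.
One optimal route: Depot → P1 → P4 → P2 → P3 → P5 → Depot (or its reverse).

Minimum total distance: 65 miles.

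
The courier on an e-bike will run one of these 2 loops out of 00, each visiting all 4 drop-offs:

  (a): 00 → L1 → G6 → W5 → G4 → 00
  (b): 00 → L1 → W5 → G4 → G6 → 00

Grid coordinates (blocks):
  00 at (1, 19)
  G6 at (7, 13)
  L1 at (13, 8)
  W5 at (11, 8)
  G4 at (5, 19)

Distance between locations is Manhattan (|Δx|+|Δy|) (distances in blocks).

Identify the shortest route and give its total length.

(a): 23 + 11 + 9 + 17 + 4 = 64
(b): 23 + 2 + 17 + 8 + 12 = 62

Shortest is (b), total 62 blocks.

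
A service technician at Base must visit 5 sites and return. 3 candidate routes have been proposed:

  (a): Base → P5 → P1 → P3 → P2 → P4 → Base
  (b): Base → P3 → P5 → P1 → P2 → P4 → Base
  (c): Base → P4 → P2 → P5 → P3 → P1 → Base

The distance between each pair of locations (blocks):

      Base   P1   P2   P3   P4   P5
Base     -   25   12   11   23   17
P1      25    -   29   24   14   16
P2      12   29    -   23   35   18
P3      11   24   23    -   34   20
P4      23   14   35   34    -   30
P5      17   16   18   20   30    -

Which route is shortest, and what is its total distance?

(a): 17 + 16 + 24 + 23 + 35 + 23 = 138
(b): 11 + 20 + 16 + 29 + 35 + 23 = 134
(c): 23 + 35 + 18 + 20 + 24 + 25 = 145

Shortest is (b), total 134 blocks.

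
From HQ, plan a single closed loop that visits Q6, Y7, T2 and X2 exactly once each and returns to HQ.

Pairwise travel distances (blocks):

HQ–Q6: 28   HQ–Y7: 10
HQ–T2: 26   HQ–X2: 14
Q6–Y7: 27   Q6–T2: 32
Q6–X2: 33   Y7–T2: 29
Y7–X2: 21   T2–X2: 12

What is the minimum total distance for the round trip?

Shortest round trip = 95 blocks.

There are 12 distinct closed tours to check (reversals are equivalent).
HQ→Q6→Y7→T2→X2→HQ: 28+27+29+12+14 = 110
HQ→Q6→Y7→X2→T2→HQ: 28+27+21+12+26 = 114
HQ→Q6→T2→Y7→X2→HQ: 28+32+29+21+14 = 124
HQ→Q6→T2→X2→Y7→HQ: 28+32+12+21+10 = 103
HQ→Q6→X2→Y7→T2→HQ: 28+33+21+29+26 = 137
HQ→Q6→X2→T2→Y7→HQ: 28+33+12+29+10 = 112
HQ→Y7→Q6→T2→X2→HQ: 10+27+32+12+14 = 95
HQ→Y7→Q6→X2→T2→HQ: 10+27+33+12+26 = 108
HQ→Y7→T2→Q6→X2→HQ: 10+29+32+33+14 = 118
HQ→Y7→X2→Q6→T2→HQ: 10+21+33+32+26 = 122
HQ→T2→Q6→Y7→X2→HQ: 26+32+27+21+14 = 120
HQ→T2→Y7→Q6→X2→HQ: 26+29+27+33+14 = 129
The minimum is 95.
One optimal route: HQ → Y7 → Q6 → T2 → X2 → HQ (or its reverse).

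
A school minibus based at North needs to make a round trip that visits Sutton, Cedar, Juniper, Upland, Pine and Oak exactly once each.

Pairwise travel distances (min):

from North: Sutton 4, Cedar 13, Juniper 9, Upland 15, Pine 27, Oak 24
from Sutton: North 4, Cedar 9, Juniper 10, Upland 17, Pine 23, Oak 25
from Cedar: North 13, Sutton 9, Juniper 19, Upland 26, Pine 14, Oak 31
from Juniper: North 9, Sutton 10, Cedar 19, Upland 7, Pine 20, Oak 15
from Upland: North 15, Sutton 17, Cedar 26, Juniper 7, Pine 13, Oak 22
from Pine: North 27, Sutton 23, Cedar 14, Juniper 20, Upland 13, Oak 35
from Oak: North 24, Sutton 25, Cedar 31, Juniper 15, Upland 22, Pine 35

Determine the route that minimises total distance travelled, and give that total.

Shortest round trip = 86 min.

North-Sutton-Cedar-Juniper-Upland-Pine-Oak-North: 4+9+19+7+13+35+24 = 111
North-Sutton-Cedar-Juniper-Upland-Oak-Pine-North: 4+9+19+7+22+35+27 = 123
North-Sutton-Cedar-Juniper-Pine-Upland-Oak-North: 4+9+19+20+13+22+24 = 111
North-Sutton-Cedar-Juniper-Pine-Oak-Upland-North: 4+9+19+20+35+22+15 = 124
North-Sutton-Cedar-Juniper-Oak-Upland-Pine-North: 4+9+19+15+22+13+27 = 109
North-Sutton-Cedar-Juniper-Oak-Pine-Upland-North: 4+9+19+15+35+13+15 = 110
North-Sutton-Cedar-Upland-Juniper-Pine-Oak-North: 4+9+26+7+20+35+24 = 125
North-Sutton-Cedar-Upland-Juniper-Oak-Pine-North: 4+9+26+7+15+35+27 = 123
… (352 more)
North-Sutton-Cedar-Pine-Upland-Juniper-Oak-North: 4+9+14+13+7+15+24 = 86  ← best
The minimum is 86.
One optimal route: North → Sutton → Cedar → Pine → Upland → Juniper → Oak → North (or its reverse).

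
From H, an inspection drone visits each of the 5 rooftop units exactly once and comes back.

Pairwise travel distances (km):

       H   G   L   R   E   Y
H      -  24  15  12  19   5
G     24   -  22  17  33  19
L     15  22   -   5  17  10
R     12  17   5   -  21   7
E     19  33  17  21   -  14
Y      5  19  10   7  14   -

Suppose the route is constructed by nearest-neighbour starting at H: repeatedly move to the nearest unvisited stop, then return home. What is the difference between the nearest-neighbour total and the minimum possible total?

From H: Y=5, R=12, L=15, E=19, G=24 → choose Y (5).
From Y: R=7, L=10, E=14, G=19 → choose R (7).
From R: L=5, G=17, E=21 → choose L (5).
From L: E=17, G=22 → choose E (17).
From E: G=33 → choose G (33).
NN route H → Y → R → L → E → G → H costs 91.
Optimal: H → G → R → L → E → Y → H costs 82 (by enumerating all 60 distinct tours).
Excess = 91 − 82 = 9.

Excess over optimum: 9 km.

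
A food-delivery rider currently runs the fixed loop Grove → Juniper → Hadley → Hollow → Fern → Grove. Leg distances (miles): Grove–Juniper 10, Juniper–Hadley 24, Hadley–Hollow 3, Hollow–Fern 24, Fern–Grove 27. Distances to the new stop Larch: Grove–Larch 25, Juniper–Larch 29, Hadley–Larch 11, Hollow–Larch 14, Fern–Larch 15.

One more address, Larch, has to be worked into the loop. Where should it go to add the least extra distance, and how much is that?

Insertion cost between consecutive stops i–j is d(i,Larch) + d(Larch,j) − d(i,j):
  between Grove and Juniper: 25 + 29 − 10 = 44
  between Juniper and Hadley: 29 + 11 − 24 = 16
  between Hadley and Hollow: 11 + 14 − 3 = 22
  between Hollow and Fern: 14 + 15 − 24 = 5
  between Fern and Grove: 15 + 25 − 27 = 13
Cheapest insertion is between Hollow and Fern, adding 5.
New total = 88 + 5 = 93.

+5 miles — insert Larch between Hollow and Fern.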